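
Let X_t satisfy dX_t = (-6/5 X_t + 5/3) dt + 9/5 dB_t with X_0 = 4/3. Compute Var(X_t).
Var(X_t) = 27/20 - 27*exp(-12*t/5)/20

The variance V(t) = Var(X_t) satisfies V'(t) = 2 a V(t) + c^2 with V(0) = 0 (drift coefficient is linear in X, diffusion is constant). With a = -6/5, c = 9/5, the solution is
  V(t) = (c^2 / (2 a)) * (exp(2 a t) - 1)
       = ((9/5)^2 / (2*(-6/5))) * (exp((-12/5) t) - 1)
       = 27/20 - 27*exp(-12*t/5)/20.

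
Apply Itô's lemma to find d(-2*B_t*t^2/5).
d(-2*B_t*t^2/5) = (-4*B_t*t/5) dt + (-2*t^2/5) dB_t

Itô's formula for f(t, x): d f(t, B_t) = (f_t + (1/2) f_xx) dt + f_x dB_t. Compute partials of f(t, x) = -2*t^2*x/5:
  f_t(t,x)  = -4*t*x/5
  f_x(t,x)  = -2*t^2/5
  f_xx(t,x) = 0
Assemble drift = f_t + (1/2) f_xx = -4*t*x/5 and diffusion = f_x = -2*t^2/5. Substituting x = B_t:
  d(-2*B_t*t^2/5) = (-4*B_t*t/5) dt + (-2*t^2/5) dB_t.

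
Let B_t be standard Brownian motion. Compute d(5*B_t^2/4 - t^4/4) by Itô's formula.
d(5*B_t^2/4 - t^4/4) = (5/4 - t^3) dt + (5*B_t/2) dB_t

Itô's formula for f(t, x): d f(t, B_t) = (f_t + (1/2) f_xx) dt + f_x dB_t. Compute partials of f(t, x) = -t^4/4 + 5*x^2/4:
  f_t(t,x)  = -t^3
  f_x(t,x)  = 5*x/2
  f_xx(t,x) = 5/2
Assemble drift = f_t + (1/2) f_xx = 5/4 - t^3 and diffusion = f_x = 5*x/2. Substituting x = B_t:
  d(5*B_t^2/4 - t^4/4) = (5/4 - t^3) dt + (5*B_t/2) dB_t.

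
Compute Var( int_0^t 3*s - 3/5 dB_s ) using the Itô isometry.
Var = 3*t*(25*t^2 - 15*t + 3)/25

The Itô integral of a deterministic integrand f(s) has mean 0 because each increment f(s) * (B_{s+ds} - B_s) has mean 0. By the Itô isometry:
  Var( int_0^t f(s) dB_s ) = E[ (int_0^t f(s) dB_s)^2 ] = int_0^t f(s)^2 ds.
Here f(s) = 3*s - 3/5, so f(s)^2 = 9*(5*s - 1)^2/25. Integrate:
  int_0^t (9*(5*s - 1)^2/25) ds = 3*t*(25*t^2 - 15*t + 3)/25.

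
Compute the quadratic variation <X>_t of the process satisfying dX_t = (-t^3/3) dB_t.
<X>_t = t^7/63

For an Itô process dX_t = a(t) dt + b(t) dB_t, the quadratic variation is <X>_t = int_0^t b(s)^2 ds (the drift term does not contribute). Here b(s) = -s^3/3, so
  b(s)^2 = s^6/9.
Integrating from 0 to t:
  <X>_t = int_0^t (s^6/9) ds = t^7/63.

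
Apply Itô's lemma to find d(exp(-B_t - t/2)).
d(exp(-B_t - t/2)) = (0) dt + (-exp(-B_t - t/2)) dB_t

Itô's formula for f(t, x): d f(t, B_t) = (f_t + (1/2) f_xx) dt + f_x dB_t. Compute partials of f(t, x) = exp(-t/2 - x):
  f_t(t,x)  = -exp(-t/2 - x)/2
  f_x(t,x)  = -exp(-t/2 - x)
  f_xx(t,x) = exp(-t/2 - x)
Assemble drift = f_t + (1/2) f_xx = 0 and diffusion = f_x = -exp(-t/2 - x). Substituting x = B_t:
  d(exp(-B_t - t/2)) = (0) dt + (-exp(-B_t - t/2)) dB_t.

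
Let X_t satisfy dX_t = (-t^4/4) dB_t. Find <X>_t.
<X>_t = t^9/144

For an Itô process dX_t = a(t) dt + b(t) dB_t, the quadratic variation is <X>_t = int_0^t b(s)^2 ds (the drift term does not contribute). Here b(s) = -s^4/4, so
  b(s)^2 = s^8/16.
Integrating from 0 to t:
  <X>_t = int_0^t (s^8/16) ds = t^9/144.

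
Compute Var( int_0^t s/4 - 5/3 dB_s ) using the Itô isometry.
Var = t*(3*t^2 - 60*t + 400)/144

The Itô integral of a deterministic integrand f(s) has mean 0 because each increment f(s) * (B_{s+ds} - B_s) has mean 0. By the Itô isometry:
  Var( int_0^t f(s) dB_s ) = E[ (int_0^t f(s) dB_s)^2 ] = int_0^t f(s)^2 ds.
Here f(s) = s/4 - 5/3, so f(s)^2 = (3*s - 20)^2/144. Integrate:
  int_0^t ((3*s - 20)^2/144) ds = t*(3*t^2 - 60*t + 400)/144.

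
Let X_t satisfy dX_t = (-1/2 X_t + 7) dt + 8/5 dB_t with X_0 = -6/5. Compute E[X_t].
E[X_t] = 14 - 76*exp(-t/2)/5

Taking expectations and using E[dB_t] = 0, the mean m(t) = E[X_t] satisfies the ODE m'(t) = a m(t) + b with m(0) = x_0. With a = -1/2, b = 7, x_0 = -6/5, the solution is
  m(t) = x_0 * exp(a t) + (b/a) * (exp(a t) - 1)
       = (-6/5) * exp((-1/2) t) + (7/(-1/2)) * (exp((-1/2) t) - 1)
       = 14 - 76*exp(-t/2)/5.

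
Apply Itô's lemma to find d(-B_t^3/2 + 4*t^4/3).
d(-B_t^3/2 + 4*t^4/3) = (-3*B_t/2 + 16*t^3/3) dt + (-3*B_t^2/2) dB_t

Itô's formula for f(t, x): d f(t, B_t) = (f_t + (1/2) f_xx) dt + f_x dB_t. Compute partials of f(t, x) = 4*t^4/3 - x^3/2:
  f_t(t,x)  = 16*t^3/3
  f_x(t,x)  = -3*x^2/2
  f_xx(t,x) = -3*x
Assemble drift = f_t + (1/2) f_xx = 16*t^3/3 - 3*x/2 and diffusion = f_x = -3*x^2/2. Substituting x = B_t:
  d(-B_t^3/2 + 4*t^4/3) = (-3*B_t/2 + 16*t^3/3) dt + (-3*B_t^2/2) dB_t.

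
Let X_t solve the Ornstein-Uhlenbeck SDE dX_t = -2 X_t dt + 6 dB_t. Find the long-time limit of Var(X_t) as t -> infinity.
lim Var(X_t) = 9

The OU SDE dX = -theta X dt + sigma dB admits the integrating factor exp(theta t): d(exp(theta t) X_t) = sigma exp(theta t) dB_t. Integrating from 0 to t gives X_t = x_0 * exp(-theta t) + sigma * int_0^t exp(-theta (t-s)) dB_s for any initial x_0. The Itô integral has variance (by the Itô isometry) sigma^2 * int_0^t exp(-2 theta (t - s)) ds = sigma^2 * (1 - exp(-2 theta t)) / (2 theta), independent of x_0.
With theta = 2, sigma = 6:
  Var(X_t) = (6)^2 * (1 - exp(-2*2 t)) / (2 * 2) = 9 - 9*exp(-4*t).
As t -> infinity, exp(-2*2 t) -> 0, so the stationary variance is sigma^2 / (2 theta) = 9.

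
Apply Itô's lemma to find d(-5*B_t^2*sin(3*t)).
d(-5*B_t^2*sin(3*t)) = (-15*B_t^2*cos(3*t) - 5*sin(3*t)) dt + (-10*B_t*sin(3*t)) dB_t

Itô's formula for f(t, x): d f(t, B_t) = (f_t + (1/2) f_xx) dt + f_x dB_t. Compute partials of f(t, x) = -5*x^2*sin(3*t):
  f_t(t,x)  = -15*x^2*cos(3*t)
  f_x(t,x)  = -10*x*sin(3*t)
  f_xx(t,x) = -10*sin(3*t)
Assemble drift = f_t + (1/2) f_xx = -15*x^2*cos(3*t) - 5*sin(3*t) and diffusion = f_x = -10*x*sin(3*t). Substituting x = B_t:
  d(-5*B_t^2*sin(3*t)) = (-15*B_t^2*cos(3*t) - 5*sin(3*t)) dt + (-10*B_t*sin(3*t)) dB_t.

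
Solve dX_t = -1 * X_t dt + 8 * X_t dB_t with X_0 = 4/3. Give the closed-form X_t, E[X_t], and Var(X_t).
X_t = 4/3 * exp((-33) t + (8) B_t); E[X_t] = 4*exp(-t)/3; Var(X_t) = (16*exp(64*t) - 16)*exp(-2*t)/9

For GBM dX = mu X dt + sigma X dB with X_0 = x_0, apply Itô to Y = log X: dY = (mu - sigma^2/2) dt + sigma dB, so Y_t = log(x_0) + (mu - sigma^2/2) t + sigma B_t and hence X_t = x_0 * exp((mu - sigma^2/2) t + sigma B_t).
With mu = -1, sigma = 8, x_0 = 4/3, this gives:
  X_t = 4/3 * exp((-33) * t + (8) * B_t).
Since sigma*B_t ~ Normal(0, sigma^2 t), E[exp(sigma*B_t)] = exp(sigma^2 t / 2); so E[X_t] = x_0 * exp((mu - sigma^2/2) t) * exp(sigma^2 t / 2) = x_0 * exp(mu t) = 4*exp(-t)/3.
Var(X_t) = E[X_t^2] - (E[X_t])^2 = x_0^2 * exp(2 mu t) * (exp(sigma^2 t) - 1) = (16*exp(64*t) - 16)*exp(-2*t)/9.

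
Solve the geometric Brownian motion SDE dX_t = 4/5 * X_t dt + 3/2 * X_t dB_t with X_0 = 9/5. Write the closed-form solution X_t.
X_t = 9/5 * exp((-13/40) * t + (3/2) * B_t)

For GBM dX = mu X dt + sigma X dB with X_0 = x_0, apply Itô to Y = log X: dY = (mu - sigma^2/2) dt + sigma dB, so Y_t = log(x_0) + (mu - sigma^2/2) t + sigma B_t and hence X_t = x_0 * exp((mu - sigma^2/2) t + sigma B_t).
With mu = 4/5, sigma = 3/2, x_0 = 9/5, this gives:
  X_t = 9/5 * exp((-13/40) * t + (3/2) * B_t).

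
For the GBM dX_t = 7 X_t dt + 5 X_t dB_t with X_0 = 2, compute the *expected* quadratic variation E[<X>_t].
E[<X>_t] = 100*exp(39*t)/39 - 100/39

<X>_t = int_0^t (5 * X_s)^2 ds. Taking expectation inside the integral: E[<X>_t] = 5^2 * int_0^t E[X_s^2] ds. For GBM, E[X_s^2] = x_0^2 * exp((2 mu + sigma^2) s). Integrating:
  E[<X>_t] = 5^2 * 2^2 * (exp((2*7 + 5^2) t) - 1) / (2*7 + 5^2)
           = 5^2 * 2^2 * (exp(39 t) - 1) / 39 = 100*exp(39*t)/39 - 100/39.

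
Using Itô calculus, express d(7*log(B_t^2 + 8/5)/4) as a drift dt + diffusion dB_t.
d(7*log(B_t^2 + 8/5)/4) = (35*(8 - 5*B_t^2)/(4*(5*B_t^2 + 8)^2)) dt + (35*B_t/(2*(5*B_t^2 + 8))) dB_t

Itô's formula for f(B_t) gives d f(B_t) = f'(B_t) dB_t + (1/2) f''(B_t) dt. Compute derivatives of f(x) = 7*log(x^2 + 8/5)/4:
  f'(x)  = 35*x/(2*(5*x^2 + 8))
  f''(x) = 35*(8 - 5*x^2)/(2*(5*x^2 + 8)^2)
Substitute x = B_t and multiply the f'' term by 1/2:
  drift     = (1/2) * (35*(8 - 5*x^2)/(2*(5*x^2 + 8)^2)) evaluated at B_t = 35*(8 - 5*B_t^2)/(4*(5*B_t^2 + 8)^2)
  diffusion = (35*x/(2*(5*x^2 + 8))) evaluated at B_t = 35*B_t/(2*(5*B_t^2 + 8))
Therefore d(7*log(B_t^2 + 8/5)/4) = (35*(8 - 5*B_t^2)/(4*(5*B_t^2 + 8)^2)) dt + (35*B_t/(2*(5*B_t^2 + 8))) dB_t.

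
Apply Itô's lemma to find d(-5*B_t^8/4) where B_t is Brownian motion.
d(-5*B_t^8/4) = (-35*B_t^6) dt + (-10*B_t^7) dB_t

Itô's formula for f(B_t) gives d f(B_t) = f'(B_t) dB_t + (1/2) f''(B_t) dt. Compute derivatives of f(x) = -5*x^8/4:
  f'(x)  = -10*x^7
  f''(x) = -70*x^6
Substitute x = B_t and multiply the f'' term by 1/2:
  drift     = (1/2) * (-70*x^6) evaluated at B_t = -35*B_t^6
  diffusion = (-10*x^7) evaluated at B_t = -10*B_t^7
Therefore d(-5*B_t^8/4) = (-35*B_t^6) dt + (-10*B_t^7) dB_t.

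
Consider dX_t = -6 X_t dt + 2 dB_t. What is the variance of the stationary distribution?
lim Var(X_t) = 1/3

The OU SDE dX = -theta X dt + sigma dB admits the integrating factor exp(theta t): d(exp(theta t) X_t) = sigma exp(theta t) dB_t. Integrating from 0 to t gives X_t = x_0 * exp(-theta t) + sigma * int_0^t exp(-theta (t-s)) dB_s for any initial x_0. The Itô integral has variance (by the Itô isometry) sigma^2 * int_0^t exp(-2 theta (t - s)) ds = sigma^2 * (1 - exp(-2 theta t)) / (2 theta), independent of x_0.
With theta = 6, sigma = 2:
  Var(X_t) = (2)^2 * (1 - exp(-2*6 t)) / (2 * 6) = 1/3 - exp(-12*t)/3.
As t -> infinity, exp(-2*6 t) -> 0, so the stationary variance is sigma^2 / (2 theta) = 1/3.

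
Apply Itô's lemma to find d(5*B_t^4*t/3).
d(5*B_t^4*t/3) = (5*B_t^2*(B_t^2 + 6*t)/3) dt + (20*B_t^3*t/3) dB_t

Itô's formula for f(t, x): d f(t, B_t) = (f_t + (1/2) f_xx) dt + f_x dB_t. Compute partials of f(t, x) = 5*t*x^4/3:
  f_t(t,x)  = 5*x^4/3
  f_x(t,x)  = 20*t*x^3/3
  f_xx(t,x) = 20*t*x^2
Assemble drift = f_t + (1/2) f_xx = 5*x^2*(6*t + x^2)/3 and diffusion = f_x = 20*t*x^3/3. Substituting x = B_t:
  d(5*B_t^4*t/3) = (5*B_t^2*(B_t^2 + 6*t)/3) dt + (20*B_t^3*t/3) dB_t.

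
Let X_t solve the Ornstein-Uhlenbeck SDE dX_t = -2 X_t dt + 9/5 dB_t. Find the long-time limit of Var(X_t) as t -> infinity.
lim Var(X_t) = 81/100

The OU SDE dX = -theta X dt + sigma dB admits the integrating factor exp(theta t): d(exp(theta t) X_t) = sigma exp(theta t) dB_t. Integrating from 0 to t gives X_t = x_0 * exp(-theta t) + sigma * int_0^t exp(-theta (t-s)) dB_s for any initial x_0. The Itô integral has variance (by the Itô isometry) sigma^2 * int_0^t exp(-2 theta (t - s)) ds = sigma^2 * (1 - exp(-2 theta t)) / (2 theta), independent of x_0.
With theta = 2, sigma = 9/5:
  Var(X_t) = (9/5)^2 * (1 - exp(-2*2 t)) / (2 * 2) = 81/100 - 81*exp(-4*t)/100.
As t -> infinity, exp(-2*2 t) -> 0, so the stationary variance is sigma^2 / (2 theta) = 81/100.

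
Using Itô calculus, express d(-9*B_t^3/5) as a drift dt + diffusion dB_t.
d(-9*B_t^3/5) = (-27*B_t/5) dt + (-27*B_t^2/5) dB_t

Itô's formula for f(B_t) gives d f(B_t) = f'(B_t) dB_t + (1/2) f''(B_t) dt. Compute derivatives of f(x) = -9*x^3/5:
  f'(x)  = -27*x^2/5
  f''(x) = -54*x/5
Substitute x = B_t and multiply the f'' term by 1/2:
  drift     = (1/2) * (-54*x/5) evaluated at B_t = -27*B_t/5
  diffusion = (-27*x^2/5) evaluated at B_t = -27*B_t^2/5
Therefore d(-9*B_t^3/5) = (-27*B_t/5) dt + (-27*B_t^2/5) dB_t.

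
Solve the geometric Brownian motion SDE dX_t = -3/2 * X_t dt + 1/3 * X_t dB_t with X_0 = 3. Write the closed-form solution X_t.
X_t = 3 * exp((-14/9) * t + (1/3) * B_t)

For GBM dX = mu X dt + sigma X dB with X_0 = x_0, apply Itô to Y = log X: dY = (mu - sigma^2/2) dt + sigma dB, so Y_t = log(x_0) + (mu - sigma^2/2) t + sigma B_t and hence X_t = x_0 * exp((mu - sigma^2/2) t + sigma B_t).
With mu = -3/2, sigma = 1/3, x_0 = 3, this gives:
  X_t = 3 * exp((-14/9) * t + (1/3) * B_t).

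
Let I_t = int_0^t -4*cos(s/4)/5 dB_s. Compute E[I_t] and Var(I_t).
E[I_t] = 0; Var(I_t) = 8*t/25 + 16*sin(t/2)/25

The Itô integral of a deterministic integrand f(s) has mean 0 because each increment f(s) * (B_{s+ds} - B_s) has mean 0. By the Itô isometry:
  Var( int_0^t f(s) dB_s ) = E[ (int_0^t f(s) dB_s)^2 ] = int_0^t f(s)^2 ds.
Here f(s) = -4*cos(s/4)/5, so f(s)^2 = 16*cos(s/4)^2/25. Integrate:
  int_0^t (16*cos(s/4)^2/25) ds = 8*t/25 + 16*sin(t/2)/25.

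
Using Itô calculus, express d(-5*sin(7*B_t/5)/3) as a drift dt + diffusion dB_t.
d(-5*sin(7*B_t/5)/3) = (49*sin(7*B_t/5)/30) dt + (-7*cos(7*B_t/5)/3) dB_t

Itô's formula for f(B_t) gives d f(B_t) = f'(B_t) dB_t + (1/2) f''(B_t) dt. Compute derivatives of f(x) = -5*sin(7*x/5)/3:
  f'(x)  = -7*cos(7*x/5)/3
  f''(x) = 49*sin(7*x/5)/15
Substitute x = B_t and multiply the f'' term by 1/2:
  drift     = (1/2) * (49*sin(7*x/5)/15) evaluated at B_t = 49*sin(7*B_t/5)/30
  diffusion = (-7*cos(7*x/5)/3) evaluated at B_t = -7*cos(7*B_t/5)/3
Therefore d(-5*sin(7*B_t/5)/3) = (49*sin(7*B_t/5)/30) dt + (-7*cos(7*B_t/5)/3) dB_t.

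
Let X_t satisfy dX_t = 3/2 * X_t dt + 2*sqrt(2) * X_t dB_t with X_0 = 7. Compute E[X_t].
E[X_t] = 7*exp(3*t/2)

For GBM dX = mu X dt + sigma X dB with X_0 = x_0, apply Itô to Y = log X: dY = (mu - sigma^2/2) dt + sigma dB, so Y_t = log(x_0) + (mu - sigma^2/2) t + sigma B_t and hence X_t = x_0 * exp((mu - sigma^2/2) t + sigma B_t).
With mu = 3/2, sigma = 2*sqrt(2), x_0 = 7, this gives:
  X_t = 7 * exp((-5/2) * t + (2*sqrt(2)) * B_t).
Since sigma*B_t ~ Normal(0, sigma^2 t), E[exp(sigma*B_t)] = exp(sigma^2 t / 2); so E[X_t] = x_0 * exp((mu - sigma^2/2) t) * exp(sigma^2 t / 2) = x_0 * exp(mu t) = 7*exp(3*t/2).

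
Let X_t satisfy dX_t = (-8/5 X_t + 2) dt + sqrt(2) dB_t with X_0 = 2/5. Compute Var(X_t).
Var(X_t) = 5/8 - 5*exp(-16*t/5)/8

The variance V(t) = Var(X_t) satisfies V'(t) = 2 a V(t) + c^2 with V(0) = 0 (drift coefficient is linear in X, diffusion is constant). With a = -8/5, c = sqrt(2), the solution is
  V(t) = (c^2 / (2 a)) * (exp(2 a t) - 1)
       = (sqrt(2)^2 / (2*(-8/5))) * (exp((-16/5) t) - 1)
       = 5/8 - 5*exp(-16*t/5)/8.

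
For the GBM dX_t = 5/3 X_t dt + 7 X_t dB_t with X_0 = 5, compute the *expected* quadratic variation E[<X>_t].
E[<X>_t] = 3675*exp(157*t/3)/157 - 3675/157

<X>_t = int_0^t (7 * X_s)^2 ds. Taking expectation inside the integral: E[<X>_t] = 7^2 * int_0^t E[X_s^2] ds. For GBM, E[X_s^2] = x_0^2 * exp((2 mu + sigma^2) s). Integrating:
  E[<X>_t] = 7^2 * 5^2 * (exp((2*(5/3) + 7^2) t) - 1) / (2*(5/3) + 7^2)
           = 7^2 * 5^2 * (exp((157/3) t) - 1) / (157/3) = 3675*exp(157*t/3)/157 - 3675/157.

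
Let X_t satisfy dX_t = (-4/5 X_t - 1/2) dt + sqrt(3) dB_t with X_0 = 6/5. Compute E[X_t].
E[X_t] = -5/8 + 73*exp(-4*t/5)/40

Taking expectations and using E[dB_t] = 0, the mean m(t) = E[X_t] satisfies the ODE m'(t) = a m(t) + b with m(0) = x_0. With a = -4/5, b = -1/2, x_0 = 6/5, the solution is
  m(t) = x_0 * exp(a t) + (b/a) * (exp(a t) - 1)
       = (6/5) * exp((-4/5) t) + ((-1/2)/(-4/5)) * (exp((-4/5) t) - 1)
       = -5/8 + 73*exp(-4*t/5)/40.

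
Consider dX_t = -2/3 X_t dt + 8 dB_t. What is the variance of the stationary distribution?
lim Var(X_t) = 48

The OU SDE dX = -theta X dt + sigma dB admits the integrating factor exp(theta t): d(exp(theta t) X_t) = sigma exp(theta t) dB_t. Integrating from 0 to t gives X_t = x_0 * exp(-theta t) + sigma * int_0^t exp(-theta (t-s)) dB_s for any initial x_0. The Itô integral has variance (by the Itô isometry) sigma^2 * int_0^t exp(-2 theta (t - s)) ds = sigma^2 * (1 - exp(-2 theta t)) / (2 theta), independent of x_0.
With theta = 2/3, sigma = 8:
  Var(X_t) = (8)^2 * (1 - exp(-2*2/3 t)) / (2 * 2/3) = 48 - 48*exp(-4*t/3).
As t -> infinity, exp(-2*2/3 t) -> 0, so the stationary variance is sigma^2 / (2 theta) = 48.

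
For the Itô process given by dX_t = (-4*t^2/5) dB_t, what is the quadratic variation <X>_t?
<X>_t = 16*t^5/125

For an Itô process dX_t = a(t) dt + b(t) dB_t, the quadratic variation is <X>_t = int_0^t b(s)^2 ds (the drift term does not contribute). Here b(s) = -4*s^2/5, so
  b(s)^2 = 16*s^4/25.
Integrating from 0 to t:
  <X>_t = int_0^t (16*s^4/25) ds = 16*t^5/125.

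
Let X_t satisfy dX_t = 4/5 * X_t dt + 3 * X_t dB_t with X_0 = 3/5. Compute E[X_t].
E[X_t] = 3*exp(4*t/5)/5

For GBM dX = mu X dt + sigma X dB with X_0 = x_0, apply Itô to Y = log X: dY = (mu - sigma^2/2) dt + sigma dB, so Y_t = log(x_0) + (mu - sigma^2/2) t + sigma B_t and hence X_t = x_0 * exp((mu - sigma^2/2) t + sigma B_t).
With mu = 4/5, sigma = 3, x_0 = 3/5, this gives:
  X_t = 3/5 * exp((-37/10) * t + (3) * B_t).
Since sigma*B_t ~ Normal(0, sigma^2 t), E[exp(sigma*B_t)] = exp(sigma^2 t / 2); so E[X_t] = x_0 * exp((mu - sigma^2/2) t) * exp(sigma^2 t / 2) = x_0 * exp(mu t) = 3*exp(4*t/5)/5.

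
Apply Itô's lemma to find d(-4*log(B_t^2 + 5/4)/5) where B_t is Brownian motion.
d(-4*log(B_t^2 + 5/4)/5) = (16*(4*B_t^2 - 5)/(5*(4*B_t^2 + 5)^2)) dt + (-32*B_t/(20*B_t^2 + 25)) dB_t

Itô's formula for f(B_t) gives d f(B_t) = f'(B_t) dB_t + (1/2) f''(B_t) dt. Compute derivatives of f(x) = -4*log(x^2 + 5/4)/5:
  f'(x)  = -32*x/(20*x^2 + 25)
  f''(x) = 32*(4*x^2 - 5)/(5*(4*x^2 + 5)^2)
Substitute x = B_t and multiply the f'' term by 1/2:
  drift     = (1/2) * (32*(4*x^2 - 5)/(5*(4*x^2 + 5)^2)) evaluated at B_t = 16*(4*B_t^2 - 5)/(5*(4*B_t^2 + 5)^2)
  diffusion = (-32*x/(20*x^2 + 25)) evaluated at B_t = -32*B_t/(20*B_t^2 + 25)
Therefore d(-4*log(B_t^2 + 5/4)/5) = (16*(4*B_t^2 - 5)/(5*(4*B_t^2 + 5)^2)) dt + (-32*B_t/(20*B_t^2 + 25)) dB_t.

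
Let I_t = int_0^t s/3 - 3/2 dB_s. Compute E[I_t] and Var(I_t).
E[I_t] = 0; Var(I_t) = t*(4*t^2 - 54*t + 243)/108

The Itô integral of a deterministic integrand f(s) has mean 0 because each increment f(s) * (B_{s+ds} - B_s) has mean 0. By the Itô isometry:
  Var( int_0^t f(s) dB_s ) = E[ (int_0^t f(s) dB_s)^2 ] = int_0^t f(s)^2 ds.
Here f(s) = s/3 - 3/2, so f(s)^2 = (2*s - 9)^2/36. Integrate:
  int_0^t ((2*s - 9)^2/36) ds = t*(4*t^2 - 54*t + 243)/108.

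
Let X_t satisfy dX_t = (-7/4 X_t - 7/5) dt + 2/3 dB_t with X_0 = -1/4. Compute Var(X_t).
Var(X_t) = 8/63 - 8*exp(-7*t/2)/63

The variance V(t) = Var(X_t) satisfies V'(t) = 2 a V(t) + c^2 with V(0) = 0 (drift coefficient is linear in X, diffusion is constant). With a = -7/4, c = 2/3, the solution is
  V(t) = (c^2 / (2 a)) * (exp(2 a t) - 1)
       = ((2/3)^2 / (2*(-7/4))) * (exp((-7/2) t) - 1)
       = 8/63 - 8*exp(-7*t/2)/63.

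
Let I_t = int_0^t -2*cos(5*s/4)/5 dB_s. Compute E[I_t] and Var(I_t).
E[I_t] = 0; Var(I_t) = 2*t/25 + 4*sin(5*t/2)/125

The Itô integral of a deterministic integrand f(s) has mean 0 because each increment f(s) * (B_{s+ds} - B_s) has mean 0. By the Itô isometry:
  Var( int_0^t f(s) dB_s ) = E[ (int_0^t f(s) dB_s)^2 ] = int_0^t f(s)^2 ds.
Here f(s) = -2*cos(5*s/4)/5, so f(s)^2 = 4*cos(5*s/4)^2/25. Integrate:
  int_0^t (4*cos(5*s/4)^2/25) ds = 2*t/25 + 4*sin(5*t/2)/125.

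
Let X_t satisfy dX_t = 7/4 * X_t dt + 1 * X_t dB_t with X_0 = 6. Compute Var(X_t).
Var(X_t) = 36*(exp(t) - 1)*exp(7*t/2)

For GBM dX = mu X dt + sigma X dB with X_0 = x_0, apply Itô to Y = log X: dY = (mu - sigma^2/2) dt + sigma dB, so Y_t = log(x_0) + (mu - sigma^2/2) t + sigma B_t and hence X_t = x_0 * exp((mu - sigma^2/2) t + sigma B_t).
With mu = 7/4, sigma = 1, x_0 = 6, this gives:
  X_t = 6 * exp((5/4) * t + (1) * B_t).
Since sigma*B_t ~ Normal(0, sigma^2 t), E[exp(sigma*B_t)] = exp(sigma^2 t / 2); so E[X_t] = x_0 * exp((mu - sigma^2/2) t) * exp(sigma^2 t / 2) = x_0 * exp(mu t) = 6*exp(7*t/4).
Var(X_t) = E[X_t^2] - (E[X_t])^2 = x_0^2 * exp(2 mu t) * (exp(sigma^2 t) - 1) = 36*(exp(t) - 1)*exp(7*t/2).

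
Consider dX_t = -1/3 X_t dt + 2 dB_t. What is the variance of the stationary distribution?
lim Var(X_t) = 6

The OU SDE dX = -theta X dt + sigma dB admits the integrating factor exp(theta t): d(exp(theta t) X_t) = sigma exp(theta t) dB_t. Integrating from 0 to t gives X_t = x_0 * exp(-theta t) + sigma * int_0^t exp(-theta (t-s)) dB_s for any initial x_0. The Itô integral has variance (by the Itô isometry) sigma^2 * int_0^t exp(-2 theta (t - s)) ds = sigma^2 * (1 - exp(-2 theta t)) / (2 theta), independent of x_0.
With theta = 1/3, sigma = 2:
  Var(X_t) = (2)^2 * (1 - exp(-2*1/3 t)) / (2 * 1/3) = 6 - 6*exp(-2*t/3).
As t -> infinity, exp(-2*1/3 t) -> 0, so the stationary variance is sigma^2 / (2 theta) = 6.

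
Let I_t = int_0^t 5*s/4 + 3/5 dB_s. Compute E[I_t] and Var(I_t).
E[I_t] = 0; Var(I_t) = t*(625*t^2 + 900*t + 432)/1200

The Itô integral of a deterministic integrand f(s) has mean 0 because each increment f(s) * (B_{s+ds} - B_s) has mean 0. By the Itô isometry:
  Var( int_0^t f(s) dB_s ) = E[ (int_0^t f(s) dB_s)^2 ] = int_0^t f(s)^2 ds.
Here f(s) = 5*s/4 + 3/5, so f(s)^2 = (25*s + 12)^2/400. Integrate:
  int_0^t ((25*s + 12)^2/400) ds = t*(625*t^2 + 900*t + 432)/1200.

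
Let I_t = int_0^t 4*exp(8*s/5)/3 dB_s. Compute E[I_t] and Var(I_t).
E[I_t] = 0; Var(I_t) = 5*exp(16*t/5)/9 - 5/9

The Itô integral of a deterministic integrand f(s) has mean 0 because each increment f(s) * (B_{s+ds} - B_s) has mean 0. By the Itô isometry:
  Var( int_0^t f(s) dB_s ) = E[ (int_0^t f(s) dB_s)^2 ] = int_0^t f(s)^2 ds.
Here f(s) = 4*exp(8*s/5)/3, so f(s)^2 = 16*exp(16*s/5)/9. Integrate:
  int_0^t (16*exp(16*s/5)/9) ds = 5*exp(16*t/5)/9 - 5/9.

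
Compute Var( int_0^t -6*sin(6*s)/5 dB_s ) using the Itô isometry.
Var = 18*t/25 - 3*sin(12*t)/50

The Itô integral of a deterministic integrand f(s) has mean 0 because each increment f(s) * (B_{s+ds} - B_s) has mean 0. By the Itô isometry:
  Var( int_0^t f(s) dB_s ) = E[ (int_0^t f(s) dB_s)^2 ] = int_0^t f(s)^2 ds.
Here f(s) = -6*sin(6*s)/5, so f(s)^2 = 36*sin(6*s)^2/25. Integrate:
  int_0^t (36*sin(6*s)^2/25) ds = 18*t/25 - 3*sin(12*t)/50.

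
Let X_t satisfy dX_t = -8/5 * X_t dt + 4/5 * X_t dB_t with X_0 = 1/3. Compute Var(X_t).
Var(X_t) = (exp(16*t/25) - 1)*exp(-16*t/5)/9

For GBM dX = mu X dt + sigma X dB with X_0 = x_0, apply Itô to Y = log X: dY = (mu - sigma^2/2) dt + sigma dB, so Y_t = log(x_0) + (mu - sigma^2/2) t + sigma B_t and hence X_t = x_0 * exp((mu - sigma^2/2) t + sigma B_t).
With mu = -8/5, sigma = 4/5, x_0 = 1/3, this gives:
  X_t = 1/3 * exp((-48/25) * t + (4/5) * B_t).
Since sigma*B_t ~ Normal(0, sigma^2 t), E[exp(sigma*B_t)] = exp(sigma^2 t / 2); so E[X_t] = x_0 * exp((mu - sigma^2/2) t) * exp(sigma^2 t / 2) = x_0 * exp(mu t) = exp(-8*t/5)/3.
Var(X_t) = E[X_t^2] - (E[X_t])^2 = x_0^2 * exp(2 mu t) * (exp(sigma^2 t) - 1) = (exp(16*t/25) - 1)*exp(-16*t/5)/9.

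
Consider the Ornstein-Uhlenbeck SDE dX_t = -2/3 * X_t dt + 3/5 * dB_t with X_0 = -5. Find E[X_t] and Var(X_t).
E[X_t] = -5*exp(-2*t/3); Var(X_t) = 27/100 - 27*exp(-4*t/3)/100

The OU SDE dX = -theta X dt + sigma dB admits the integrating factor exp(theta t): d(exp(theta t) X_t) = sigma exp(theta t) dB_t. Integrating from 0 to t:
  X_t = x_0 * exp(-theta t) + sigma * int_0^t exp(-theta (t-s)) dB_s.
The Itô integral has mean 0 and (by the Itô isometry) variance sigma^2 * int_0^t exp(-2 theta (t - s)) ds = sigma^2 * (1 - exp(-2 theta t)) / (2 theta).
With theta = 2/3, sigma = 3/5, x_0 = -5:
  E[X_t] = -5 * exp(-2/3 t) = -5*exp(-2*t/3)
  Var(X_t) = (3/5)^2 * (1 - exp(-2*2/3 t)) / (2 * 2/3) = 27/100 - 27*exp(-4*t/3)/100.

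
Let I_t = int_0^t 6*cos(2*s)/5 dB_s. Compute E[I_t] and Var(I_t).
E[I_t] = 0; Var(I_t) = 18*t/25 + 9*sin(4*t)/50

The Itô integral of a deterministic integrand f(s) has mean 0 because each increment f(s) * (B_{s+ds} - B_s) has mean 0. By the Itô isometry:
  Var( int_0^t f(s) dB_s ) = E[ (int_0^t f(s) dB_s)^2 ] = int_0^t f(s)^2 ds.
Here f(s) = 6*cos(2*s)/5, so f(s)^2 = 36*cos(2*s)^2/25. Integrate:
  int_0^t (36*cos(2*s)^2/25) ds = 18*t/25 + 9*sin(4*t)/50.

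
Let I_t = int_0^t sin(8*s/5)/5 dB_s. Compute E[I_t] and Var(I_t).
E[I_t] = 0; Var(I_t) = t/50 - sin(8*t/5)*cos(8*t/5)/80

The Itô integral of a deterministic integrand f(s) has mean 0 because each increment f(s) * (B_{s+ds} - B_s) has mean 0. By the Itô isometry:
  Var( int_0^t f(s) dB_s ) = E[ (int_0^t f(s) dB_s)^2 ] = int_0^t f(s)^2 ds.
Here f(s) = sin(8*s/5)/5, so f(s)^2 = sin(8*s/5)^2/25. Integrate:
  int_0^t (sin(8*s/5)^2/25) ds = t/50 - sin(8*t/5)*cos(8*t/5)/80.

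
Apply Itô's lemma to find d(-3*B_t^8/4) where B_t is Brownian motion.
d(-3*B_t^8/4) = (-21*B_t^6) dt + (-6*B_t^7) dB_t

Itô's formula for f(B_t) gives d f(B_t) = f'(B_t) dB_t + (1/2) f''(B_t) dt. Compute derivatives of f(x) = -3*x^8/4:
  f'(x)  = -6*x^7
  f''(x) = -42*x^6
Substitute x = B_t and multiply the f'' term by 1/2:
  drift     = (1/2) * (-42*x^6) evaluated at B_t = -21*B_t^6
  diffusion = (-6*x^7) evaluated at B_t = -6*B_t^7
Therefore d(-3*B_t^8/4) = (-21*B_t^6) dt + (-6*B_t^7) dB_t.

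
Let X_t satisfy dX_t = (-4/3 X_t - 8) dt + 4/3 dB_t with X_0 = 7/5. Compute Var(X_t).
Var(X_t) = 2/3 - 2*exp(-8*t/3)/3

The variance V(t) = Var(X_t) satisfies V'(t) = 2 a V(t) + c^2 with V(0) = 0 (drift coefficient is linear in X, diffusion is constant). With a = -4/3, c = 4/3, the solution is
  V(t) = (c^2 / (2 a)) * (exp(2 a t) - 1)
       = ((4/3)^2 / (2*(-4/3))) * (exp((-8/3) t) - 1)
       = 2/3 - 2*exp(-8*t/3)/3.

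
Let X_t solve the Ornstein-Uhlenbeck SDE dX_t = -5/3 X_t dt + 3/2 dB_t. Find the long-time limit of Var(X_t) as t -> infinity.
lim Var(X_t) = 27/40

The OU SDE dX = -theta X dt + sigma dB admits the integrating factor exp(theta t): d(exp(theta t) X_t) = sigma exp(theta t) dB_t. Integrating from 0 to t gives X_t = x_0 * exp(-theta t) + sigma * int_0^t exp(-theta (t-s)) dB_s for any initial x_0. The Itô integral has variance (by the Itô isometry) sigma^2 * int_0^t exp(-2 theta (t - s)) ds = sigma^2 * (1 - exp(-2 theta t)) / (2 theta), independent of x_0.
With theta = 5/3, sigma = 3/2:
  Var(X_t) = (3/2)^2 * (1 - exp(-2*5/3 t)) / (2 * 5/3) = 27/40 - 27*exp(-10*t/3)/40.
As t -> infinity, exp(-2*5/3 t) -> 0, so the stationary variance is sigma^2 / (2 theta) = 27/40.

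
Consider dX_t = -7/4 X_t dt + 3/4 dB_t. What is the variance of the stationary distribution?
lim Var(X_t) = 9/56

The OU SDE dX = -theta X dt + sigma dB admits the integrating factor exp(theta t): d(exp(theta t) X_t) = sigma exp(theta t) dB_t. Integrating from 0 to t gives X_t = x_0 * exp(-theta t) + sigma * int_0^t exp(-theta (t-s)) dB_s for any initial x_0. The Itô integral has variance (by the Itô isometry) sigma^2 * int_0^t exp(-2 theta (t - s)) ds = sigma^2 * (1 - exp(-2 theta t)) / (2 theta), independent of x_0.
With theta = 7/4, sigma = 3/4:
  Var(X_t) = (3/4)^2 * (1 - exp(-2*7/4 t)) / (2 * 7/4) = 9/56 - 9*exp(-7*t/2)/56.
As t -> infinity, exp(-2*7/4 t) -> 0, so the stationary variance is sigma^2 / (2 theta) = 9/56.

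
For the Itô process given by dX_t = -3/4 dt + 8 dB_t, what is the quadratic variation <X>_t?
<X>_t = 64*t

For an Itô process dX_t = a(t) dt + b(t) dB_t, the quadratic variation is <X>_t = int_0^t b(s)^2 ds (the drift term does not contribute). Here b(s) = 8, so
  b(s)^2 = 64.
Integrating from 0 to t:
  <X>_t = int_0^t (64) ds = 64*t.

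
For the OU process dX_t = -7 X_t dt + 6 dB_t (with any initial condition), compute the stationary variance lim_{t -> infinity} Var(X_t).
lim Var(X_t) = 18/7

The OU SDE dX = -theta X dt + sigma dB admits the integrating factor exp(theta t): d(exp(theta t) X_t) = sigma exp(theta t) dB_t. Integrating from 0 to t gives X_t = x_0 * exp(-theta t) + sigma * int_0^t exp(-theta (t-s)) dB_s for any initial x_0. The Itô integral has variance (by the Itô isometry) sigma^2 * int_0^t exp(-2 theta (t - s)) ds = sigma^2 * (1 - exp(-2 theta t)) / (2 theta), independent of x_0.
With theta = 7, sigma = 6:
  Var(X_t) = (6)^2 * (1 - exp(-2*7 t)) / (2 * 7) = 18/7 - 18*exp(-14*t)/7.
As t -> infinity, exp(-2*7 t) -> 0, so the stationary variance is sigma^2 / (2 theta) = 18/7.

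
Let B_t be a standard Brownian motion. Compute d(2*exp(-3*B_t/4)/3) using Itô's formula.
d(2*exp(-3*B_t/4)/3) = (3*exp(-3*B_t/4)/16) dt + (-exp(-3*B_t/4)/2) dB_t

Itô's formula for f(B_t) gives d f(B_t) = f'(B_t) dB_t + (1/2) f''(B_t) dt. Compute derivatives of f(x) = 2*exp(-3*x/4)/3:
  f'(x)  = -exp(-3*x/4)/2
  f''(x) = 3*exp(-3*x/4)/8
Substitute x = B_t and multiply the f'' term by 1/2:
  drift     = (1/2) * (3*exp(-3*x/4)/8) evaluated at B_t = 3*exp(-3*B_t/4)/16
  diffusion = (-exp(-3*x/4)/2) evaluated at B_t = -exp(-3*B_t/4)/2
Therefore d(2*exp(-3*B_t/4)/3) = (3*exp(-3*B_t/4)/16) dt + (-exp(-3*B_t/4)/2) dB_t.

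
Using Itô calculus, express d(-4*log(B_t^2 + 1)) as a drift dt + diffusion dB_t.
d(-4*log(B_t^2 + 1)) = (4*(B_t^2 - 1)/(B_t^2 + 1)^2) dt + (-8*B_t/(B_t^2 + 1)) dB_t

Itô's formula for f(B_t) gives d f(B_t) = f'(B_t) dB_t + (1/2) f''(B_t) dt. Compute derivatives of f(x) = -4*log(x^2 + 1):
  f'(x)  = -8*x/(x^2 + 1)
  f''(x) = 8*(x^2 - 1)/(x^2 + 1)^2
Substitute x = B_t and multiply the f'' term by 1/2:
  drift     = (1/2) * (8*(x^2 - 1)/(x^2 + 1)^2) evaluated at B_t = 4*(B_t^2 - 1)/(B_t^2 + 1)^2
  diffusion = (-8*x/(x^2 + 1)) evaluated at B_t = -8*B_t/(B_t^2 + 1)
Therefore d(-4*log(B_t^2 + 1)) = (4*(B_t^2 - 1)/(B_t^2 + 1)^2) dt + (-8*B_t/(B_t^2 + 1)) dB_t.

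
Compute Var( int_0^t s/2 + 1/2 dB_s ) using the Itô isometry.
Var = t*(t^2 + 3*t + 3)/12

The Itô integral of a deterministic integrand f(s) has mean 0 because each increment f(s) * (B_{s+ds} - B_s) has mean 0. By the Itô isometry:
  Var( int_0^t f(s) dB_s ) = E[ (int_0^t f(s) dB_s)^2 ] = int_0^t f(s)^2 ds.
Here f(s) = s/2 + 1/2, so f(s)^2 = (s + 1)^2/4. Integrate:
  int_0^t ((s + 1)^2/4) ds = t*(t^2 + 3*t + 3)/12.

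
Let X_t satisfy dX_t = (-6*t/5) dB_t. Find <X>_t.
<X>_t = 12*t^3/25

For an Itô process dX_t = a(t) dt + b(t) dB_t, the quadratic variation is <X>_t = int_0^t b(s)^2 ds (the drift term does not contribute). Here b(s) = -6*s/5, so
  b(s)^2 = 36*s^2/25.
Integrating from 0 to t:
  <X>_t = int_0^t (36*s^2/25) ds = 12*t^3/25.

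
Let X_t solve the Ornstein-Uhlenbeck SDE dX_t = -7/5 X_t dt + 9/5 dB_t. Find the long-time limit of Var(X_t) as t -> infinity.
lim Var(X_t) = 81/70

The OU SDE dX = -theta X dt + sigma dB admits the integrating factor exp(theta t): d(exp(theta t) X_t) = sigma exp(theta t) dB_t. Integrating from 0 to t gives X_t = x_0 * exp(-theta t) + sigma * int_0^t exp(-theta (t-s)) dB_s for any initial x_0. The Itô integral has variance (by the Itô isometry) sigma^2 * int_0^t exp(-2 theta (t - s)) ds = sigma^2 * (1 - exp(-2 theta t)) / (2 theta), independent of x_0.
With theta = 7/5, sigma = 9/5:
  Var(X_t) = (9/5)^2 * (1 - exp(-2*7/5 t)) / (2 * 7/5) = 81/70 - 81*exp(-14*t/5)/70.
As t -> infinity, exp(-2*7/5 t) -> 0, so the stationary variance is sigma^2 / (2 theta) = 81/70.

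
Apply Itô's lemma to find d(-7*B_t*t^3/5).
d(-7*B_t*t^3/5) = (-21*B_t*t^2/5) dt + (-7*t^3/5) dB_t

Itô's formula for f(t, x): d f(t, B_t) = (f_t + (1/2) f_xx) dt + f_x dB_t. Compute partials of f(t, x) = -7*t^3*x/5:
  f_t(t,x)  = -21*t^2*x/5
  f_x(t,x)  = -7*t^3/5
  f_xx(t,x) = 0
Assemble drift = f_t + (1/2) f_xx = -21*t^2*x/5 and diffusion = f_x = -7*t^3/5. Substituting x = B_t:
  d(-7*B_t*t^3/5) = (-21*B_t*t^2/5) dt + (-7*t^3/5) dB_t.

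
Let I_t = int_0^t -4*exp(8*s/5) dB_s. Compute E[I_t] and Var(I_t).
E[I_t] = 0; Var(I_t) = 5*exp(16*t/5) - 5

The Itô integral of a deterministic integrand f(s) has mean 0 because each increment f(s) * (B_{s+ds} - B_s) has mean 0. By the Itô isometry:
  Var( int_0^t f(s) dB_s ) = E[ (int_0^t f(s) dB_s)^2 ] = int_0^t f(s)^2 ds.
Here f(s) = -4*exp(8*s/5), so f(s)^2 = 16*exp(16*s/5). Integrate:
  int_0^t (16*exp(16*s/5)) ds = 5*exp(16*t/5) - 5.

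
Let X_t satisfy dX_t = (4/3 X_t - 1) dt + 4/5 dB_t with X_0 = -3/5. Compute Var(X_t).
Var(X_t) = 6*exp(8*t/3)/25 - 6/25

The variance V(t) = Var(X_t) satisfies V'(t) = 2 a V(t) + c^2 with V(0) = 0 (drift coefficient is linear in X, diffusion is constant). With a = 4/3, c = 4/5, the solution is
  V(t) = (c^2 / (2 a)) * (exp(2 a t) - 1)
       = ((4/5)^2 / (2*(4/3))) * (exp((8/3) t) - 1)
       = 6*exp(8*t/3)/25 - 6/25.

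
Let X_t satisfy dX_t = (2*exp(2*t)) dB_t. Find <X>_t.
<X>_t = exp(4*t) - 1

For an Itô process dX_t = a(t) dt + b(t) dB_t, the quadratic variation is <X>_t = int_0^t b(s)^2 ds (the drift term does not contribute). Here b(s) = 2*exp(2*s), so
  b(s)^2 = 4*exp(4*s).
Integrating from 0 to t:
  <X>_t = int_0^t (4*exp(4*s)) ds = exp(4*t) - 1.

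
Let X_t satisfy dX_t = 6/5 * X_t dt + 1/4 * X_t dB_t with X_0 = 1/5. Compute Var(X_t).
Var(X_t) = (exp(t/16) - 1)*exp(12*t/5)/25

For GBM dX = mu X dt + sigma X dB with X_0 = x_0, apply Itô to Y = log X: dY = (mu - sigma^2/2) dt + sigma dB, so Y_t = log(x_0) + (mu - sigma^2/2) t + sigma B_t and hence X_t = x_0 * exp((mu - sigma^2/2) t + sigma B_t).
With mu = 6/5, sigma = 1/4, x_0 = 1/5, this gives:
  X_t = 1/5 * exp((187/160) * t + (1/4) * B_t).
Since sigma*B_t ~ Normal(0, sigma^2 t), E[exp(sigma*B_t)] = exp(sigma^2 t / 2); so E[X_t] = x_0 * exp((mu - sigma^2/2) t) * exp(sigma^2 t / 2) = x_0 * exp(mu t) = exp(6*t/5)/5.
Var(X_t) = E[X_t^2] - (E[X_t])^2 = x_0^2 * exp(2 mu t) * (exp(sigma^2 t) - 1) = (exp(t/16) - 1)*exp(12*t/5)/25.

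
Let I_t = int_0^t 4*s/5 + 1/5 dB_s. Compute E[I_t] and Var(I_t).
E[I_t] = 0; Var(I_t) = t*(16*t^2 + 12*t + 3)/75

The Itô integral of a deterministic integrand f(s) has mean 0 because each increment f(s) * (B_{s+ds} - B_s) has mean 0. By the Itô isometry:
  Var( int_0^t f(s) dB_s ) = E[ (int_0^t f(s) dB_s)^2 ] = int_0^t f(s)^2 ds.
Here f(s) = 4*s/5 + 1/5, so f(s)^2 = (4*s + 1)^2/25. Integrate:
  int_0^t ((4*s + 1)^2/25) ds = t*(16*t^2 + 12*t + 3)/75.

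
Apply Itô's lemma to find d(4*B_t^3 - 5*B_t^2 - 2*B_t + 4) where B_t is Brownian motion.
d(4*B_t^3 - 5*B_t^2 - 2*B_t + 4) = (12*B_t - 5) dt + (12*B_t^2 - 10*B_t - 2) dB_t

Itô's formula for f(B_t) gives d f(B_t) = f'(B_t) dB_t + (1/2) f''(B_t) dt. Compute derivatives of f(x) = 4*x^3 - 5*x^2 - 2*x + 4:
  f'(x)  = 12*x^2 - 10*x - 2
  f''(x) = 24*x - 10
Substitute x = B_t and multiply the f'' term by 1/2:
  drift     = (1/2) * (24*x - 10) evaluated at B_t = 12*B_t - 5
  diffusion = (12*x^2 - 10*x - 2) evaluated at B_t = 12*B_t^2 - 10*B_t - 2
Therefore d(4*B_t^3 - 5*B_t^2 - 2*B_t + 4) = (12*B_t - 5) dt + (12*B_t^2 - 10*B_t - 2) dB_t.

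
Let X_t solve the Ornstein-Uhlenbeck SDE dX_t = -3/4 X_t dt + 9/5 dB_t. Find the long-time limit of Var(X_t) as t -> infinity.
lim Var(X_t) = 54/25

The OU SDE dX = -theta X dt + sigma dB admits the integrating factor exp(theta t): d(exp(theta t) X_t) = sigma exp(theta t) dB_t. Integrating from 0 to t gives X_t = x_0 * exp(-theta t) + sigma * int_0^t exp(-theta (t-s)) dB_s for any initial x_0. The Itô integral has variance (by the Itô isometry) sigma^2 * int_0^t exp(-2 theta (t - s)) ds = sigma^2 * (1 - exp(-2 theta t)) / (2 theta), independent of x_0.
With theta = 3/4, sigma = 9/5:
  Var(X_t) = (9/5)^2 * (1 - exp(-2*3/4 t)) / (2 * 3/4) = 54/25 - 54*exp(-3*t/2)/25.
As t -> infinity, exp(-2*3/4 t) -> 0, so the stationary variance is sigma^2 / (2 theta) = 54/25.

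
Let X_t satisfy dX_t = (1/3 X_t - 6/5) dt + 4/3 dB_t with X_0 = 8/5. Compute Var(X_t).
Var(X_t) = 8*exp(2*t/3)/3 - 8/3

The variance V(t) = Var(X_t) satisfies V'(t) = 2 a V(t) + c^2 with V(0) = 0 (drift coefficient is linear in X, diffusion is constant). With a = 1/3, c = 4/3, the solution is
  V(t) = (c^2 / (2 a)) * (exp(2 a t) - 1)
       = ((4/3)^2 / (2*(1/3))) * (exp((2/3) t) - 1)
       = 8*exp(2*t/3)/3 - 8/3.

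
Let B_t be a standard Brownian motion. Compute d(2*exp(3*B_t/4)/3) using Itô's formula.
d(2*exp(3*B_t/4)/3) = (3*exp(3*B_t/4)/16) dt + (exp(3*B_t/4)/2) dB_t

Itô's formula for f(B_t) gives d f(B_t) = f'(B_t) dB_t + (1/2) f''(B_t) dt. Compute derivatives of f(x) = 2*exp(3*x/4)/3:
  f'(x)  = exp(3*x/4)/2
  f''(x) = 3*exp(3*x/4)/8
Substitute x = B_t and multiply the f'' term by 1/2:
  drift     = (1/2) * (3*exp(3*x/4)/8) evaluated at B_t = 3*exp(3*B_t/4)/16
  diffusion = (exp(3*x/4)/2) evaluated at B_t = exp(3*B_t/4)/2
Therefore d(2*exp(3*B_t/4)/3) = (3*exp(3*B_t/4)/16) dt + (exp(3*B_t/4)/2) dB_t.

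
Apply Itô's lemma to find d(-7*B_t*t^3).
d(-7*B_t*t^3) = (-21*B_t*t^2) dt + (-7*t^3) dB_t

Itô's formula for f(t, x): d f(t, B_t) = (f_t + (1/2) f_xx) dt + f_x dB_t. Compute partials of f(t, x) = -7*t^3*x:
  f_t(t,x)  = -21*t^2*x
  f_x(t,x)  = -7*t^3
  f_xx(t,x) = 0
Assemble drift = f_t + (1/2) f_xx = -21*t^2*x and diffusion = f_x = -7*t^3. Substituting x = B_t:
  d(-7*B_t*t^3) = (-21*B_t*t^2) dt + (-7*t^3) dB_t.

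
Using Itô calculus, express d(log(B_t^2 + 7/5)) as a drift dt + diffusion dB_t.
d(log(B_t^2 + 7/5)) = (5*(7 - 5*B_t^2)/(5*B_t^2 + 7)^2) dt + (10*B_t/(5*B_t^2 + 7)) dB_t

Itô's formula for f(B_t) gives d f(B_t) = f'(B_t) dB_t + (1/2) f''(B_t) dt. Compute derivatives of f(x) = log(x^2 + 7/5):
  f'(x)  = 10*x/(5*x^2 + 7)
  f''(x) = 10*(7 - 5*x^2)/(5*x^2 + 7)^2
Substitute x = B_t and multiply the f'' term by 1/2:
  drift     = (1/2) * (10*(7 - 5*x^2)/(5*x^2 + 7)^2) evaluated at B_t = 5*(7 - 5*B_t^2)/(5*B_t^2 + 7)^2
  diffusion = (10*x/(5*x^2 + 7)) evaluated at B_t = 10*B_t/(5*B_t^2 + 7)
Therefore d(log(B_t^2 + 7/5)) = (5*(7 - 5*B_t^2)/(5*B_t^2 + 7)^2) dt + (10*B_t/(5*B_t^2 + 7)) dB_t.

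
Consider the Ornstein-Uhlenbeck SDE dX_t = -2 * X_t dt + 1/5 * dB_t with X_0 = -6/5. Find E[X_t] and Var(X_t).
E[X_t] = -6*exp(-2*t)/5; Var(X_t) = 1/100 - exp(-4*t)/100

The OU SDE dX = -theta X dt + sigma dB admits the integrating factor exp(theta t): d(exp(theta t) X_t) = sigma exp(theta t) dB_t. Integrating from 0 to t:
  X_t = x_0 * exp(-theta t) + sigma * int_0^t exp(-theta (t-s)) dB_s.
The Itô integral has mean 0 and (by the Itô isometry) variance sigma^2 * int_0^t exp(-2 theta (t - s)) ds = sigma^2 * (1 - exp(-2 theta t)) / (2 theta).
With theta = 2, sigma = 1/5, x_0 = -6/5:
  E[X_t] = -6/5 * exp(-2 t) = -6*exp(-2*t)/5
  Var(X_t) = (1/5)^2 * (1 - exp(-2*2 t)) / (2 * 2) = 1/100 - exp(-4*t)/100.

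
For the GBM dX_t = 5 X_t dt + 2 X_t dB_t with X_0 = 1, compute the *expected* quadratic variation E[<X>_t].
E[<X>_t] = 2*exp(14*t)/7 - 2/7

<X>_t = int_0^t (2 * X_s)^2 ds. Taking expectation inside the integral: E[<X>_t] = 2^2 * int_0^t E[X_s^2] ds. For GBM, E[X_s^2] = x_0^2 * exp((2 mu + sigma^2) s). Integrating:
  E[<X>_t] = 2^2 * 1^2 * (exp((2*5 + 2^2) t) - 1) / (2*5 + 2^2)
           = 2^2 * 1^2 * (exp(14 t) - 1) / 14 = 2*exp(14*t)/7 - 2/7.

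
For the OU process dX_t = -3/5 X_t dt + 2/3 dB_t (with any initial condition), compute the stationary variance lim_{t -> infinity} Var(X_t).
lim Var(X_t) = 10/27

The OU SDE dX = -theta X dt + sigma dB admits the integrating factor exp(theta t): d(exp(theta t) X_t) = sigma exp(theta t) dB_t. Integrating from 0 to t gives X_t = x_0 * exp(-theta t) + sigma * int_0^t exp(-theta (t-s)) dB_s for any initial x_0. The Itô integral has variance (by the Itô isometry) sigma^2 * int_0^t exp(-2 theta (t - s)) ds = sigma^2 * (1 - exp(-2 theta t)) / (2 theta), independent of x_0.
With theta = 3/5, sigma = 2/3:
  Var(X_t) = (2/3)^2 * (1 - exp(-2*3/5 t)) / (2 * 3/5) = 10/27 - 10*exp(-6*t/5)/27.
As t -> infinity, exp(-2*3/5 t) -> 0, so the stationary variance is sigma^2 / (2 theta) = 10/27.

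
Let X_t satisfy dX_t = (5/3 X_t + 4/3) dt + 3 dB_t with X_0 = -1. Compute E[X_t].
E[X_t] = -exp(5*t/3)/5 - 4/5

Taking expectations and using E[dB_t] = 0, the mean m(t) = E[X_t] satisfies the ODE m'(t) = a m(t) + b with m(0) = x_0. With a = 5/3, b = 4/3, x_0 = -1, the solution is
  m(t) = x_0 * exp(a t) + (b/a) * (exp(a t) - 1)
       = (-1) * exp((5/3) t) + ((4/3)/(5/3)) * (exp((5/3) t) - 1)
       = -exp(5*t/3)/5 - 4/5.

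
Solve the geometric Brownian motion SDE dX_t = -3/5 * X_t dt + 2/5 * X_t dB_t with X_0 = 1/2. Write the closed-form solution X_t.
X_t = 1/2 * exp((-17/25) * t + (2/5) * B_t)

For GBM dX = mu X dt + sigma X dB with X_0 = x_0, apply Itô to Y = log X: dY = (mu - sigma^2/2) dt + sigma dB, so Y_t = log(x_0) + (mu - sigma^2/2) t + sigma B_t and hence X_t = x_0 * exp((mu - sigma^2/2) t + sigma B_t).
With mu = -3/5, sigma = 2/5, x_0 = 1/2, this gives:
  X_t = 1/2 * exp((-17/25) * t + (2/5) * B_t).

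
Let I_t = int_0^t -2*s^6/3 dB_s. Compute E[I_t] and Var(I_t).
E[I_t] = 0; Var(I_t) = 4*t^13/117

The Itô integral of a deterministic integrand f(s) has mean 0 because each increment f(s) * (B_{s+ds} - B_s) has mean 0. By the Itô isometry:
  Var( int_0^t f(s) dB_s ) = E[ (int_0^t f(s) dB_s)^2 ] = int_0^t f(s)^2 ds.
Here f(s) = -2*s^6/3, so f(s)^2 = 4*s^12/9. Integrate:
  int_0^t (4*s^12/9) ds = 4*t^13/117.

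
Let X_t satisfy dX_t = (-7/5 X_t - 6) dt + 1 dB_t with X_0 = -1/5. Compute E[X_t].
E[X_t] = -30/7 + 143*exp(-7*t/5)/35

Taking expectations and using E[dB_t] = 0, the mean m(t) = E[X_t] satisfies the ODE m'(t) = a m(t) + b with m(0) = x_0. With a = -7/5, b = -6, x_0 = -1/5, the solution is
  m(t) = x_0 * exp(a t) + (b/a) * (exp(a t) - 1)
       = (-1/5) * exp((-7/5) t) + ((-6)/(-7/5)) * (exp((-7/5) t) - 1)
       = -30/7 + 143*exp(-7*t/5)/35.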